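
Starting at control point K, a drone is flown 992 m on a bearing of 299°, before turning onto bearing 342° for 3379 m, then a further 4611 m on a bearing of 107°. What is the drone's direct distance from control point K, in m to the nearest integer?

3427 m

Leg 1 (299°, 992 m): east 992 sin 299° = -867.62, north 992 cos 299° = 480.93
Leg 2 (342°, 3379 m): east 3379 sin 342° = -1044.17, north 3379 cos 342° = 3213.62
Leg 3 (107°, 4611 m): east 4611 sin 107° = 4409.52, north 4611 cos 107° = -1348.13
Net: 2497.73 east, 2346.43 north. Distance = √((2497.73)² + (2346.43)²) = 3427.005 m.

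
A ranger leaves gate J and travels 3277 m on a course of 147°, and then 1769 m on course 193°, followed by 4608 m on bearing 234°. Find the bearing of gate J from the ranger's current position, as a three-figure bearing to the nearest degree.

018°

Leg 1 (147°, 3277 m): east 3277 sin 147° = 1784.78, north 3277 cos 147° = -2748.32
Leg 2 (193°, 1769 m): east 1769 sin 193° = -397.94, north 1769 cos 193° = -1723.66
Leg 3 (234°, 4608 m): east 4608 sin 234° = -3727.95, north 4608 cos 234° = -2708.51
Net displacement: -2341.11 east, -7180.50 north. Direction back to start is (2341.11, 7180.50): bearing = atan2(2341.11, 7180.50) mod 360° = 18.06° ≈ 018°.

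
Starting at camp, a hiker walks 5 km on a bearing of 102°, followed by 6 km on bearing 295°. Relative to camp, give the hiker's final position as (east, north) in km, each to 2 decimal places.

(-0.55, 1.50)

Leg 1 (102°, 5 km): east 5 sin 102° = 4.89, north 5 cos 102° = -1.04
Leg 2 (295°, 6 km): east 6 sin 295° = -5.44, north 6 cos 295° = 2.54
Summing: -0.55 km east, 1.50 km north → (-0.55, 1.50).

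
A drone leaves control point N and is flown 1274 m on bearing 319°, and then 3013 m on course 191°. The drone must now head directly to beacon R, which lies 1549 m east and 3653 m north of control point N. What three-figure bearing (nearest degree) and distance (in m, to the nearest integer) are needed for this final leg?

028°, 6378 m

Leg 1 (319°, 1274 m): east 1274 sin 319° = -835.82, north 1274 cos 319° = 961.50
Leg 2 (191°, 3013 m): east 3013 sin 191° = -574.91, north 3013 cos 191° = -2957.64
Current position: (-1410.73, -1996.14). Target: (1549, 3653). Remaining: Δeast = 2959.73, Δnorth = 5649.14.
Bearing = atan2(2959.73, 5649.14) mod 360° = 27.65°; distance = √((2959.73)² + (5649.14)²) = 6377.523 m.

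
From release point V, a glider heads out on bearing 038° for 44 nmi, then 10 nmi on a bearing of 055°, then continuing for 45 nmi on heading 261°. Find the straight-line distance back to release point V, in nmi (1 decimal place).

34.6 nmi

Leg 1 (038°, 44 nmi): east 44 sin 38° = 27.09, north 44 cos 38° = 34.67
Leg 2 (055°, 10 nmi): east 10 sin 55° = 8.19, north 10 cos 55° = 5.74
Leg 3 (261°, 45 nmi): east 45 sin 261° = -44.45, north 45 cos 261° = -7.04
Net: -9.17 east, 33.37 north. Distance = √((-9.17)² + (33.37)²) = 34.605 nmi.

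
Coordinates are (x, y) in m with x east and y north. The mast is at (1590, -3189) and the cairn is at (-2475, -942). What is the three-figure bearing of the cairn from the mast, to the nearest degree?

299°

Δeast = -2475 − 1590 = -4065.00; Δnorth = -942 − -3189 = 2247.00.
Bearing = atan2(Δeast, Δnorth) mod 360° = 298.93° ≈ 299°.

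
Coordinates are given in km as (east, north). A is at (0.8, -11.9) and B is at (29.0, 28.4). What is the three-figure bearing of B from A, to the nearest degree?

Δeast = 29.0 − 0.8 = 28.20; Δnorth = 28.4 − -11.9 = 40.30.
Bearing = atan2(Δeast, Δnorth) mod 360° = 34.98° ≈ 035°.

035°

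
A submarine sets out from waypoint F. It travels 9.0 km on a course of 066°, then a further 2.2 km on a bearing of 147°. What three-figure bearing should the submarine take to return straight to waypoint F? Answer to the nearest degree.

259°

Leg 1 (066°, 9.0 km): east 9.0 sin 66° = 8.22, north 9.0 cos 66° = 3.66
Leg 2 (147°, 2.2 km): east 2.2 sin 147° = 1.20, north 2.2 cos 147° = -1.85
Net displacement: 9.42 east, 1.82 north. Direction back to start is (-9.42, -1.82): bearing = atan2(-9.42, -1.82) mod 360° = 259.09° ≈ 259°.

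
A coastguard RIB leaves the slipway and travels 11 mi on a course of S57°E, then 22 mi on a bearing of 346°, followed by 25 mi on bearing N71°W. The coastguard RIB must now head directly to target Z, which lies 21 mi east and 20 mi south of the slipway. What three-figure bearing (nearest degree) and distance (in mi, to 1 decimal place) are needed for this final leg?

Leg 1 (S57°E, 11 mi): east 11 sin 123° = 9.23, north 11 cos 123° = -5.99
Leg 2 (346°, 22 mi): east 22 sin 346° = -5.32, north 22 cos 346° = 21.35
Leg 3 (N71°W, 25 mi): east 25 sin 289° = -23.64, north 25 cos 289° = 8.14
Current position: (-19.73, 23.49). Target: (21, -20). Remaining: Δeast = 40.73, Δnorth = -43.49.
Bearing = atan2(40.73, -43.49) mod 360° = 136.88°; distance = √((40.73)² + (-43.49)²) = 59.591 mi.

137°, 59.6 mi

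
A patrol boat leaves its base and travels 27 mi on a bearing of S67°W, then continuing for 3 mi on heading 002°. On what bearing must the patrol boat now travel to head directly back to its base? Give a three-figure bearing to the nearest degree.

073°

Leg 1 (S67°W, 27 mi): east 27 sin 247° = -24.85, north 27 cos 247° = -10.55
Leg 2 (002°, 3 mi): east 3 sin 2° = 0.10, north 3 cos 2° = 3.00
Net displacement: -24.75 east, -7.55 north. Direction back to start is (24.75, 7.55): bearing = atan2(24.75, 7.55) mod 360° = 73.03° ≈ 073°.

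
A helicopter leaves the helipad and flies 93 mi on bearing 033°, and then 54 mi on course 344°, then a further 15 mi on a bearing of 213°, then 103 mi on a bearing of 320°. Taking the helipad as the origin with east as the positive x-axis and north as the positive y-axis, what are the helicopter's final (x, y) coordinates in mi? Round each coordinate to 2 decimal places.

Leg 1 (033°, 93 mi): east 93 sin 33° = 50.65, north 93 cos 33° = 78.00
Leg 2 (344°, 54 mi): east 54 sin 344° = -14.88, north 54 cos 344° = 51.91
Leg 3 (213°, 15 mi): east 15 sin 213° = -8.17, north 15 cos 213° = -12.58
Leg 4 (320°, 103 mi): east 103 sin 320° = -66.21, north 103 cos 320° = 78.90
Summing: -38.61 mi east, 196.23 mi north → (-38.61, 196.23).

(-38.61, 196.23)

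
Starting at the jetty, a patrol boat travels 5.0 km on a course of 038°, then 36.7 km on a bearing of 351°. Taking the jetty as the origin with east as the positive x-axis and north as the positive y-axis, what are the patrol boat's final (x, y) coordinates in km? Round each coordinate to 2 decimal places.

Leg 1 (038°, 5.0 km): east 5.0 sin 38° = 3.08, north 5.0 cos 38° = 3.94
Leg 2 (351°, 36.7 km): east 36.7 sin 351° = -5.74, north 36.7 cos 351° = 36.25
Summing: -2.66 km east, 40.19 km north → (-2.66, 40.19).

(-2.66, 40.19)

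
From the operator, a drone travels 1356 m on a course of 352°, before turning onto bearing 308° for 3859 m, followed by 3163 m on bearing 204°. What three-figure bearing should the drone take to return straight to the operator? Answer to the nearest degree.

100°

Leg 1 (352°, 1356 m): east 1356 sin 352° = -188.72, north 1356 cos 352° = 1342.80
Leg 2 (308°, 3859 m): east 3859 sin 308° = -3040.93, north 3859 cos 308° = 2375.84
Leg 3 (204°, 3163 m): east 3163 sin 204° = -1286.51, north 3163 cos 204° = -2889.54
Net displacement: -4516.16 east, 829.10 north. Direction back to start is (4516.16, -829.10): bearing = atan2(4516.16, -829.10) mod 360° = 100.40° ≈ 100°.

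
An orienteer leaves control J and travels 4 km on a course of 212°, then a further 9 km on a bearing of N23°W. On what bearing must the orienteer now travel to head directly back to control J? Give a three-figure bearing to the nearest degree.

Leg 1 (212°, 4 km): east 4 sin 212° = -2.12, north 4 cos 212° = -3.39
Leg 2 (N23°W, 9 km): east 9 sin 337° = -3.52, north 9 cos 337° = 8.28
Net displacement: -5.64 east, 4.89 north. Direction back to start is (5.64, -4.89): bearing = atan2(5.64, -4.89) mod 360° = 130.96° ≈ 131°.

131°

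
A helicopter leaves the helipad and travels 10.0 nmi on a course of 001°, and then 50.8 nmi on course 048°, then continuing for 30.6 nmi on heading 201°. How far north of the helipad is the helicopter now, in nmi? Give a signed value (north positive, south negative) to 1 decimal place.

15.4 nmi

Leg 1 (001°, 10.0 nmi): east 10.0 sin 1° = 0.17, north 10.0 cos 1° = 10.00
Leg 2 (048°, 50.8 nmi): east 50.8 sin 48° = 37.75, north 50.8 cos 48° = 33.99
Leg 3 (201°, 30.6 nmi): east 30.6 sin 201° = -10.97, north 30.6 cos 201° = -28.57
Net north component: 15.42 nmi.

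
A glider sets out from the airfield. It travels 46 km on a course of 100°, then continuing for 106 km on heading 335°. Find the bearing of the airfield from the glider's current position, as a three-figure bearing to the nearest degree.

180°

Leg 1 (100°, 46 km): east 46 sin 100° = 45.30, north 46 cos 100° = -7.99
Leg 2 (335°, 106 km): east 106 sin 335° = -44.80, north 106 cos 335° = 96.07
Net displacement: 0.50 east, 88.08 north. Direction back to start is (-0.50, -88.08): bearing = atan2(-0.50, -88.08) mod 360° = 180.33° ≈ 180°.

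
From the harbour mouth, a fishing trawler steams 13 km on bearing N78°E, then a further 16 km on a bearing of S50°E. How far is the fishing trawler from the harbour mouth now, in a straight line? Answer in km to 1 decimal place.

26.1 km

Leg 1 (N78°E, 13 km): east 13 sin 78° = 12.72, north 13 cos 78° = 2.70
Leg 2 (S50°E, 16 km): east 16 sin 130° = 12.26, north 16 cos 130° = -10.28
Net: 24.97 east, -7.58 north. Distance = √((24.97)² + (-7.58)²) = 26.098 km.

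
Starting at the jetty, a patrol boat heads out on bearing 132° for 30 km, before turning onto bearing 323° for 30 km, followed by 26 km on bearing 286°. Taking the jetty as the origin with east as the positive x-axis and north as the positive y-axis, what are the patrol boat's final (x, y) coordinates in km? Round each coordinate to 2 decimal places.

(-20.75, 11.05)

Leg 1 (132°, 30 km): east 30 sin 132° = 22.29, north 30 cos 132° = -20.07
Leg 2 (323°, 30 km): east 30 sin 323° = -18.05, north 30 cos 323° = 23.96
Leg 3 (286°, 26 km): east 26 sin 286° = -24.99, north 26 cos 286° = 7.17
Summing: -20.75 km east, 11.05 km north → (-20.75, 11.05).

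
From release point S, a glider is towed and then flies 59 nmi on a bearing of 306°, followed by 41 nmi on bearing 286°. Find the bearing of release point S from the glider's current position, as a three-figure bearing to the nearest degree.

Leg 1 (306°, 59 nmi): east 59 sin 306° = -47.73, north 59 cos 306° = 34.68
Leg 2 (286°, 41 nmi): east 41 sin 286° = -39.41, north 41 cos 286° = 11.30
Net displacement: -87.14 east, 45.98 north. Direction back to start is (87.14, -45.98): bearing = atan2(87.14, -45.98) mod 360° = 117.82° ≈ 118°.

118°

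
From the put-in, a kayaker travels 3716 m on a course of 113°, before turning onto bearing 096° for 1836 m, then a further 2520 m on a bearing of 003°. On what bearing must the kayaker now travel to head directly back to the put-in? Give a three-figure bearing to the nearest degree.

261°

Leg 1 (113°, 3716 m): east 3716 sin 113° = 3420.60, north 3716 cos 113° = -1451.96
Leg 2 (096°, 1836 m): east 1836 sin 96° = 1825.94, north 1836 cos 96° = -191.91
Leg 3 (003°, 2520 m): east 2520 sin 3° = 131.89, north 2520 cos 3° = 2516.55
Net displacement: 5378.42 east, 872.68 north. Direction back to start is (-5378.42, -872.68): bearing = atan2(-5378.42, -872.68) mod 360° = 260.78° ≈ 261°.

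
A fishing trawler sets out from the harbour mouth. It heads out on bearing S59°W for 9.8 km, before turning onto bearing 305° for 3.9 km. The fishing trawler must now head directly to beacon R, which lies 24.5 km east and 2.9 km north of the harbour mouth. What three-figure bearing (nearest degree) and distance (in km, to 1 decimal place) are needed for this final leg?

Leg 1 (S59°W, 9.8 km): east 9.8 sin 239° = -8.40, north 9.8 cos 239° = -5.05
Leg 2 (305°, 3.9 km): east 3.9 sin 305° = -3.19, north 3.9 cos 305° = 2.24
Current position: (-11.59, -2.81). Target: (24.5, 2.9). Remaining: Δeast = 36.09, Δnorth = 5.71.
Bearing = atan2(36.09, 5.71) mod 360° = 81.01°; distance = √((36.09)² + (5.71)²) = 36.544 km.

081°, 36.5 km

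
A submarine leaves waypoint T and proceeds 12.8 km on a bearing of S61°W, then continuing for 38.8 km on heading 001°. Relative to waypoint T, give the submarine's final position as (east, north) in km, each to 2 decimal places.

(-10.52, 32.59)

Leg 1 (S61°W, 12.8 km): east 12.8 sin 241° = -11.20, north 12.8 cos 241° = -6.21
Leg 2 (001°, 38.8 km): east 38.8 sin 1° = 0.68, north 38.8 cos 1° = 38.79
Summing: -10.52 km east, 32.59 km north → (-10.52, 32.59).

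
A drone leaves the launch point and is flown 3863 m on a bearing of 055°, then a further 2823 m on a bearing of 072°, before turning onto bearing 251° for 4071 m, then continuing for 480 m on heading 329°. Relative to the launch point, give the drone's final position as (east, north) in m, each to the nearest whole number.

Leg 1 (055°, 3863 m): east 3863 sin 55° = 3164.38, north 3863 cos 55° = 2215.73
Leg 2 (072°, 2823 m): east 2823 sin 72° = 2684.83, north 2823 cos 72° = 872.35
Leg 3 (251°, 4071 m): east 4071 sin 251° = -3849.21, north 4071 cos 251° = -1325.39
Leg 4 (329°, 480 m): east 480 sin 329° = -247.22, north 480 cos 329° = 411.44
Summing: 1752.79 m east, 2174.13 m north → (1753, 2174).

(1753, 2174)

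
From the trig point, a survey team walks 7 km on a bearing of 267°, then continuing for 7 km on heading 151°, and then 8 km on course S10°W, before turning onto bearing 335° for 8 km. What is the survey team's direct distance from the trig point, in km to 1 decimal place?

Leg 1 (267°, 7 km): east 7 sin 267° = -6.99, north 7 cos 267° = -0.37
Leg 2 (151°, 7 km): east 7 sin 151° = 3.39, north 7 cos 151° = -6.12
Leg 3 (S10°W, 8 km): east 8 sin 190° = -1.39, north 8 cos 190° = -7.88
Leg 4 (335°, 8 km): east 8 sin 335° = -3.38, north 8 cos 335° = 7.25
Net: -8.37 east, -7.12 north. Distance = √((-8.37)² + (-7.12)²) = 10.984 km.

11.0 km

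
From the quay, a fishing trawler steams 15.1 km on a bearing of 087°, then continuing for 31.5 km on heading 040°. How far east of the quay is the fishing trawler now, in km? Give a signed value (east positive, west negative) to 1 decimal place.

Leg 1 (087°, 15.1 km): east 15.1 sin 87° = 15.08, north 15.1 cos 87° = 0.79
Leg 2 (040°, 31.5 km): east 31.5 sin 40° = 20.25, north 31.5 cos 40° = 24.13
Net east component: 35.33 km.

35.3 km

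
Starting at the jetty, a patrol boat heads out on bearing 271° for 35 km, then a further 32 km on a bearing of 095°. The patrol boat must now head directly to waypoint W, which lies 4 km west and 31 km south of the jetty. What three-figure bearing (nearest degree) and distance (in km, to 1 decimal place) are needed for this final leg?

182°, 28.8 km

Leg 1 (271°, 35 km): east 35 sin 271° = -34.99, north 35 cos 271° = 0.61
Leg 2 (095°, 32 km): east 32 sin 95° = 31.88, north 32 cos 95° = -2.79
Current position: (-3.12, -2.18). Target: (-4, -31). Remaining: Δeast = -0.88, Δnorth = -28.82.
Bearing = atan2(-0.88, -28.82) mod 360° = 181.76°; distance = √((-0.88)² + (-28.82)²) = 28.835 km.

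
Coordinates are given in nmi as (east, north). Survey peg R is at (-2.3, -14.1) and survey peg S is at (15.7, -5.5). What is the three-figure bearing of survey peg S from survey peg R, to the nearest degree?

064°

Δeast = 15.7 − -2.3 = 18.00; Δnorth = -5.5 − -14.1 = 8.60.
Bearing = atan2(Δeast, Δnorth) mod 360° = 64.46° ≈ 064°.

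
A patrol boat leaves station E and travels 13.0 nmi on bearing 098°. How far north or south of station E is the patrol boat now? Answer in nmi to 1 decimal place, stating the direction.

Leg 1 (098°, 13.0 nmi): east 13.0 sin 98° = 12.87, north 13.0 cos 98° = -1.81
Net north component: -1.81 nmi.

1.8 nmi south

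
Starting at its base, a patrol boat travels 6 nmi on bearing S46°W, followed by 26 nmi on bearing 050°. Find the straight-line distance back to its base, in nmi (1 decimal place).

Leg 1 (S46°W, 6 nmi): east 6 sin 226° = -4.32, north 6 cos 226° = -4.17
Leg 2 (050°, 26 nmi): east 26 sin 50° = 19.92, north 26 cos 50° = 16.71
Net: 15.60 east, 12.54 north. Distance = √((15.60)² + (12.54)²) = 20.019 nmi.

20.0 nmi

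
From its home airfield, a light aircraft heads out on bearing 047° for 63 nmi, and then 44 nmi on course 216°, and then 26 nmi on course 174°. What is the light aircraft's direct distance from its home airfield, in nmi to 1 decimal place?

Leg 1 (047°, 63 nmi): east 63 sin 47° = 46.08, north 63 cos 47° = 42.97
Leg 2 (216°, 44 nmi): east 44 sin 216° = -25.86, north 44 cos 216° = -35.60
Leg 3 (174°, 26 nmi): east 26 sin 174° = 2.72, north 26 cos 174° = -25.86
Net: 22.93 east, -18.49 north. Distance = √((22.93)² + (-18.49)²) = 29.456 nmi.

29.5 nmi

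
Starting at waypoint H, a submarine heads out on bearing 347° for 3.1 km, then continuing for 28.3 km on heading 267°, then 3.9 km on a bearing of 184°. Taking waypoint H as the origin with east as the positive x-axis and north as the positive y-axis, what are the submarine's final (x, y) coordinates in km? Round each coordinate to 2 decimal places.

(-29.23, -2.35)

Leg 1 (347°, 3.1 km): east 3.1 sin 347° = -0.70, north 3.1 cos 347° = 3.02
Leg 2 (267°, 28.3 km): east 28.3 sin 267° = -28.26, north 28.3 cos 267° = -1.48
Leg 3 (184°, 3.9 km): east 3.9 sin 184° = -0.27, north 3.9 cos 184° = -3.89
Summing: -29.23 km east, -2.35 km north → (-29.23, -2.35).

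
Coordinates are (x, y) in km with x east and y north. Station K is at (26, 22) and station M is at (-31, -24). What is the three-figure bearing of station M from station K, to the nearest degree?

Δeast = -31 − 26 = -57.00; Δnorth = -24 − 22 = -46.00.
Bearing = atan2(Δeast, Δnorth) mod 360° = 231.10° ≈ 231°.

231°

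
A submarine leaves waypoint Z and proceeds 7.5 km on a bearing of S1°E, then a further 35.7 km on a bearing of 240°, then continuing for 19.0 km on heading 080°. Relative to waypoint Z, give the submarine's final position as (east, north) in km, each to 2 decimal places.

Leg 1 (S1°E, 7.5 km): east 7.5 sin 179° = 0.13, north 7.5 cos 179° = -7.50
Leg 2 (240°, 35.7 km): east 35.7 sin 240° = -30.92, north 35.7 cos 240° = -17.85
Leg 3 (080°, 19.0 km): east 19.0 sin 80° = 18.71, north 19.0 cos 80° = 3.30
Summing: -12.07 km east, -22.05 km north → (-12.07, -22.05).

(-12.07, -22.05)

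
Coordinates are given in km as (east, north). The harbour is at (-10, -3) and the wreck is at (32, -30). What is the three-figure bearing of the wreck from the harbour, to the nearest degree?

Δeast = 32 − -10 = 42.00; Δnorth = -30 − -3 = -27.00.
Bearing = atan2(Δeast, Δnorth) mod 360° = 122.74° ≈ 123°.

123°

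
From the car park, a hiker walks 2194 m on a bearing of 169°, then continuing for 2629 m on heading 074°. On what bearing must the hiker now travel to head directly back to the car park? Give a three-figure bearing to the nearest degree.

Leg 1 (169°, 2194 m): east 2194 sin 169° = 418.63, north 2194 cos 169° = -2153.69
Leg 2 (074°, 2629 m): east 2629 sin 74° = 2527.16, north 2629 cos 74° = 724.65
Net displacement: 2945.79 east, -1429.04 north. Direction back to start is (-2945.79, 1429.04): bearing = atan2(-2945.79, 1429.04) mod 360° = 295.88° ≈ 296°.

296°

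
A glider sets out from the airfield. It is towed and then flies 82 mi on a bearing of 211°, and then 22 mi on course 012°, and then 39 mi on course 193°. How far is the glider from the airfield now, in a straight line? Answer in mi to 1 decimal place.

98.4 mi

Leg 1 (211°, 82 mi): east 82 sin 211° = -42.23, north 82 cos 211° = -70.29
Leg 2 (012°, 22 mi): east 22 sin 12° = 4.57, north 22 cos 12° = 21.52
Leg 3 (193°, 39 mi): east 39 sin 193° = -8.77, north 39 cos 193° = -38.00
Net: -46.43 east, -86.77 north. Distance = √((-46.43)² + (-86.77)²) = 98.411 mi.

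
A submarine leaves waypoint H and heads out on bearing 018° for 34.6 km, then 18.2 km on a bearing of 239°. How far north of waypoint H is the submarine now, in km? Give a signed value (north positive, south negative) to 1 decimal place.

Leg 1 (018°, 34.6 km): east 34.6 sin 18° = 10.69, north 34.6 cos 18° = 32.91
Leg 2 (239°, 18.2 km): east 18.2 sin 239° = -15.60, north 18.2 cos 239° = -9.37
Net north component: 23.53 km.

23.5 km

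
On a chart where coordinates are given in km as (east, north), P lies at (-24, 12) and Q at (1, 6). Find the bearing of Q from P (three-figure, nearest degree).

103°

Δeast = 1 − -24 = 25.00; Δnorth = 6 − 12 = -6.00.
Bearing = atan2(Δeast, Δnorth) mod 360° = 103.50° ≈ 103°.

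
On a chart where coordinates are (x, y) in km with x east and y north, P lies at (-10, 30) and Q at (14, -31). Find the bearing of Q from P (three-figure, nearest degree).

159°

Δeast = 14 − -10 = 24.00; Δnorth = -31 − 30 = -61.00.
Bearing = atan2(Δeast, Δnorth) mod 360° = 158.52° ≈ 159°.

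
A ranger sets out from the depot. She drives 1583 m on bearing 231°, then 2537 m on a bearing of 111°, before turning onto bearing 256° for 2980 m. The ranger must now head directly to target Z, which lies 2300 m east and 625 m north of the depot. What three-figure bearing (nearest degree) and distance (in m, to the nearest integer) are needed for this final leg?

Leg 1 (231°, 1583 m): east 1583 sin 231° = -1230.22, north 1583 cos 231° = -996.21
Leg 2 (111°, 2537 m): east 2537 sin 111° = 2368.49, north 2537 cos 111° = -909.18
Leg 3 (256°, 2980 m): east 2980 sin 256° = -2891.48, north 2980 cos 256° = -720.93
Current position: (-1753.21, -2626.32). Target: (2300, 625). Remaining: Δeast = 4053.21, Δnorth = 3251.32.
Bearing = atan2(4053.21, 3251.32) mod 360° = 51.26°; distance = √((4053.21)² + (3251.32)²) = 5196.114 m.

051°, 5196 m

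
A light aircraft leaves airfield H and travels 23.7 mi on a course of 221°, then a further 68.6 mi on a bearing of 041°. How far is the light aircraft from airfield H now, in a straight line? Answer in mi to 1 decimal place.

Leg 1 (221°, 23.7 mi): east 23.7 sin 221° = -15.55, north 23.7 cos 221° = -17.89
Leg 2 (041°, 68.6 mi): east 68.6 sin 41° = 45.01, north 68.6 cos 41° = 51.77
Net: 29.46 east, 33.89 north. Distance = √((29.46)² + (33.89)²) = 44.900 mi.

44.9 mi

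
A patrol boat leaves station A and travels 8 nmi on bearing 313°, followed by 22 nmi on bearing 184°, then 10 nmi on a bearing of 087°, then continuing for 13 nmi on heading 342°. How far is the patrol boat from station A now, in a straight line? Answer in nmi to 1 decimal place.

3.9 nmi

Leg 1 (313°, 8 nmi): east 8 sin 313° = -5.85, north 8 cos 313° = 5.46
Leg 2 (184°, 22 nmi): east 22 sin 184° = -1.53, north 22 cos 184° = -21.95
Leg 3 (087°, 10 nmi): east 10 sin 87° = 9.99, north 10 cos 87° = 0.52
Leg 4 (342°, 13 nmi): east 13 sin 342° = -4.02, north 13 cos 342° = 12.36
Net: -1.42 east, -3.60 north. Distance = √((-1.42)² + (-3.60)²) = 3.872 nmi.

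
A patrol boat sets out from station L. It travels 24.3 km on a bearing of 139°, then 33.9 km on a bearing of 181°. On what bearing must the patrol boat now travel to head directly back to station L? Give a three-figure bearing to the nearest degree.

Leg 1 (139°, 24.3 km): east 24.3 sin 139° = 15.94, north 24.3 cos 139° = -18.34
Leg 2 (181°, 33.9 km): east 33.9 sin 181° = -0.59, north 33.9 cos 181° = -33.89
Net displacement: 15.35 east, -52.23 north. Direction back to start is (-15.35, 52.23): bearing = atan2(-15.35, 52.23) mod 360° = 343.62° ≈ 344°.

344°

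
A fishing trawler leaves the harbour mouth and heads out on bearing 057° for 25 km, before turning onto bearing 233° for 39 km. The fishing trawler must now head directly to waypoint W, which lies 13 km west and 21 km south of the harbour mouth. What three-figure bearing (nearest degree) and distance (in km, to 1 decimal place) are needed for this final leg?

Leg 1 (057°, 25 km): east 25 sin 57° = 20.97, north 25 cos 57° = 13.62
Leg 2 (233°, 39 km): east 39 sin 233° = -31.15, north 39 cos 233° = -23.47
Current position: (-10.18, -9.85). Target: (-13, -21). Remaining: Δeast = -2.82, Δnorth = -11.15.
Bearing = atan2(-2.82, -11.15) mod 360° = 194.20°; distance = √((-2.82)² + (-11.15)²) = 11.496 km.

194°, 11.5 km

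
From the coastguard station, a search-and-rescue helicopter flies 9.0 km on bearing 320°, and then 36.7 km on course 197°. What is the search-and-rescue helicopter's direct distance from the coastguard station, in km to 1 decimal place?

32.7 km

Leg 1 (320°, 9.0 km): east 9.0 sin 320° = -5.79, north 9.0 cos 320° = 6.89
Leg 2 (197°, 36.7 km): east 36.7 sin 197° = -10.73, north 36.7 cos 197° = -35.10
Net: -16.52 east, -28.20 north. Distance = √((-16.52)² + (-28.20)²) = 32.682 km.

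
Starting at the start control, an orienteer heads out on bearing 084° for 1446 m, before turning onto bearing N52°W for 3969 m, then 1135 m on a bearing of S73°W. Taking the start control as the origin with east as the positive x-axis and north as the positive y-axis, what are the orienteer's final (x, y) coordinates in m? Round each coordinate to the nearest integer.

(-2775, 2263)

Leg 1 (084°, 1446 m): east 1446 sin 84° = 1438.08, north 1446 cos 84° = 151.15
Leg 2 (N52°W, 3969 m): east 3969 sin 308° = -3127.61, north 3969 cos 308° = 2443.56
Leg 3 (S73°W, 1135 m): east 1135 sin 253° = -1085.41, north 1135 cos 253° = -331.84
Summing: -2774.94 m east, 2262.87 m north → (-2775, 2263).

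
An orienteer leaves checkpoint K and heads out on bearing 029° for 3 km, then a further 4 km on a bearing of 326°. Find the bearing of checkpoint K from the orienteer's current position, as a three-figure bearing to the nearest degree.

Leg 1 (029°, 3 km): east 3 sin 29° = 1.45, north 3 cos 29° = 2.62
Leg 2 (326°, 4 km): east 4 sin 326° = -2.24, north 4 cos 326° = 3.32
Net displacement: -0.78 east, 5.94 north. Direction back to start is (0.78, -5.94): bearing = atan2(0.78, -5.94) mod 360° = 172.50° ≈ 172°.

172°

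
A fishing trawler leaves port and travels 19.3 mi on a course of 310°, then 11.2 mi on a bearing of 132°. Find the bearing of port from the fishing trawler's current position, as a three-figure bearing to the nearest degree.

Leg 1 (310°, 19.3 mi): east 19.3 sin 310° = -14.78, north 19.3 cos 310° = 12.41
Leg 2 (132°, 11.2 mi): east 11.2 sin 132° = 8.32, north 11.2 cos 132° = -7.49
Net displacement: -6.46 east, 4.91 north. Direction back to start is (6.46, -4.91): bearing = atan2(6.46, -4.91) mod 360° = 127.24° ≈ 127°.

127°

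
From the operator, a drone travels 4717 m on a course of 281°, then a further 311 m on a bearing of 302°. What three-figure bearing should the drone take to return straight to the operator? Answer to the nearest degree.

Leg 1 (281°, 4717 m): east 4717 sin 281° = -4630.34, north 4717 cos 281° = 900.05
Leg 2 (302°, 311 m): east 311 sin 302° = -263.74, north 311 cos 302° = 164.80
Net displacement: -4894.08 east, 1064.85 north. Direction back to start is (4894.08, -1064.85): bearing = atan2(4894.08, -1064.85) mod 360° = 102.28° ≈ 102°.

102°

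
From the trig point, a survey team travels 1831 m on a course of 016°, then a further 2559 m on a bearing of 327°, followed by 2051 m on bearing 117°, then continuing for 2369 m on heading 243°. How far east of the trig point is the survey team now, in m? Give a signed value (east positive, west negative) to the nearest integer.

Leg 1 (016°, 1831 m): east 1831 sin 16° = 504.69, north 1831 cos 16° = 1760.07
Leg 2 (327°, 2559 m): east 2559 sin 327° = -1393.73, north 2559 cos 327° = 2146.16
Leg 3 (117°, 2051 m): east 2051 sin 117° = 1827.45, north 2051 cos 117° = -931.13
Leg 4 (243°, 2369 m): east 2369 sin 243° = -2110.79, north 2369 cos 243° = -1075.50
Net east component: -1172.38 m.

-1172 m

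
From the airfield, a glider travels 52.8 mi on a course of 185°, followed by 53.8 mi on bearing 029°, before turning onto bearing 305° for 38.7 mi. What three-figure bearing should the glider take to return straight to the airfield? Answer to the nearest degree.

Leg 1 (185°, 52.8 mi): east 52.8 sin 185° = -4.60, north 52.8 cos 185° = -52.60
Leg 2 (029°, 53.8 mi): east 53.8 sin 29° = 26.08, north 53.8 cos 29° = 47.05
Leg 3 (305°, 38.7 mi): east 38.7 sin 305° = -31.70, north 38.7 cos 305° = 22.20
Net displacement: -10.22 east, 16.65 north. Direction back to start is (10.22, -16.65): bearing = atan2(10.22, -16.65) mod 360° = 148.46° ≈ 148°.

148°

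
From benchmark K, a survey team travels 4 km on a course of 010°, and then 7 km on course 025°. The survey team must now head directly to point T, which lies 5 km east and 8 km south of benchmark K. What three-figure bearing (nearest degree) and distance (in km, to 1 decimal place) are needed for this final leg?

176°, 18.3 km

Leg 1 (010°, 4 km): east 4 sin 10° = 0.69, north 4 cos 10° = 3.94
Leg 2 (025°, 7 km): east 7 sin 25° = 2.96, north 7 cos 25° = 6.34
Current position: (3.65, 10.28). Target: (5, -8). Remaining: Δeast = 1.35, Δnorth = -18.28.
Bearing = atan2(1.35, -18.28) mod 360° = 175.79°; distance = √((1.35)² + (-18.28)²) = 18.333 km.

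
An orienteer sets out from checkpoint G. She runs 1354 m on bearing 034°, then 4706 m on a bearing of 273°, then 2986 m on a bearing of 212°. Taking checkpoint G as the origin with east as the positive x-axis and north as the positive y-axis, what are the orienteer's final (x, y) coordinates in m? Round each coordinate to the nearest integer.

(-5525, -1163)

Leg 1 (034°, 1354 m): east 1354 sin 34° = 757.15, north 1354 cos 34° = 1122.52
Leg 2 (273°, 4706 m): east 4706 sin 273° = -4699.55, north 4706 cos 273° = 246.29
Leg 3 (212°, 2986 m): east 2986 sin 212° = -1582.34, north 2986 cos 212° = -2532.27
Summing: -5524.74 m east, -1163.46 m north → (-5525, -1163).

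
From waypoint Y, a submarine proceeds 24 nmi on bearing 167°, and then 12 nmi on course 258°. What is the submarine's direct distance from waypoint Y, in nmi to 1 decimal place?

26.6 nmi

Leg 1 (167°, 24 nmi): east 24 sin 167° = 5.40, north 24 cos 167° = -23.38
Leg 2 (258°, 12 nmi): east 12 sin 258° = -11.74, north 12 cos 258° = -2.49
Net: -6.34 east, -25.88 north. Distance = √((-6.34)² + (-25.88)²) = 26.645 nmi.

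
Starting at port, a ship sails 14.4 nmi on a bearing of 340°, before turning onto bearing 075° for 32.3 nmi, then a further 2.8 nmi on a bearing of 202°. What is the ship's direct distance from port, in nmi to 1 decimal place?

31.8 nmi

Leg 1 (340°, 14.4 nmi): east 14.4 sin 340° = -4.93, north 14.4 cos 340° = 13.53
Leg 2 (075°, 32.3 nmi): east 32.3 sin 75° = 31.20, north 32.3 cos 75° = 8.36
Leg 3 (202°, 2.8 nmi): east 2.8 sin 202° = -1.05, north 2.8 cos 202° = -2.60
Net: 25.23 east, 19.30 north. Distance = √((25.23)² + (19.30)²) = 31.759 nmi.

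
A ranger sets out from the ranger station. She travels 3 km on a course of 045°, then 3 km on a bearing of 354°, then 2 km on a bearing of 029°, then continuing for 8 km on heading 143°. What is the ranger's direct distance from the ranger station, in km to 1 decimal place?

7.6 km

Leg 1 (045°, 3 km): east 3 sin 45° = 2.12, north 3 cos 45° = 2.12
Leg 2 (354°, 3 km): east 3 sin 354° = -0.31, north 3 cos 354° = 2.98
Leg 3 (029°, 2 km): east 2 sin 29° = 0.97, north 2 cos 29° = 1.75
Leg 4 (143°, 8 km): east 8 sin 143° = 4.81, north 8 cos 143° = -6.39
Net: 7.59 east, 0.47 north. Distance = √((7.59)² + (0.47)²) = 7.606 km.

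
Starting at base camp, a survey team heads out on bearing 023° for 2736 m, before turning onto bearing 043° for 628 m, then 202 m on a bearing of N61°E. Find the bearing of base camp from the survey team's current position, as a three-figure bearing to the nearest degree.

209°

Leg 1 (023°, 2736 m): east 2736 sin 23° = 1069.04, north 2736 cos 23° = 2518.50
Leg 2 (043°, 628 m): east 628 sin 43° = 428.29, north 628 cos 43° = 459.29
Leg 3 (N61°E, 202 m): east 202 sin 61° = 176.67, north 202 cos 61° = 97.93
Net displacement: 1674.01 east, 3075.72 north. Direction back to start is (-1674.01, -3075.72): bearing = atan2(-1674.01, -3075.72) mod 360° = 208.56° ≈ 209°.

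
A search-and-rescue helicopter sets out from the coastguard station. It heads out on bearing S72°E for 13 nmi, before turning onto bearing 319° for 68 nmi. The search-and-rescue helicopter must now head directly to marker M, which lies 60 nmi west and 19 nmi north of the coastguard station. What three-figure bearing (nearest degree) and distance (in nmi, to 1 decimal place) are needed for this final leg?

224°, 39.6 nmi

Leg 1 (S72°E, 13 nmi): east 13 sin 108° = 12.36, north 13 cos 108° = -4.02
Leg 2 (319°, 68 nmi): east 68 sin 319° = -44.61, north 68 cos 319° = 51.32
Current position: (-32.25, 47.30). Target: (-60, 19). Remaining: Δeast = -27.75, Δnorth = -28.30.
Bearing = atan2(-27.75, -28.30) mod 360° = 224.44°; distance = √((-27.75)² + (-28.30)²) = 39.639 nmi.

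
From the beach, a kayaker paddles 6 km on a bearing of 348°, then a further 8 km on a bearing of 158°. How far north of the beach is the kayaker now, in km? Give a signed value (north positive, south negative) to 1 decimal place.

-1.5 km

Leg 1 (348°, 6 km): east 6 sin 348° = -1.25, north 6 cos 348° = 5.87
Leg 2 (158°, 8 km): east 8 sin 158° = 3.00, north 8 cos 158° = -7.42
Net north component: -1.55 km.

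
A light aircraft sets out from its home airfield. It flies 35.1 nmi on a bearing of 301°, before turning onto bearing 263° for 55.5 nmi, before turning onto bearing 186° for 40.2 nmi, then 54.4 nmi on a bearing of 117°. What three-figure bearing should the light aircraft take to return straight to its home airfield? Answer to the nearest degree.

037°

Leg 1 (301°, 35.1 nmi): east 35.1 sin 301° = -30.09, north 35.1 cos 301° = 18.08
Leg 2 (263°, 55.5 nmi): east 55.5 sin 263° = -55.09, north 55.5 cos 263° = -6.76
Leg 3 (186°, 40.2 nmi): east 40.2 sin 186° = -4.20, north 40.2 cos 186° = -39.98
Leg 4 (117°, 54.4 nmi): east 54.4 sin 117° = 48.47, north 54.4 cos 117° = -24.70
Net displacement: -40.90 east, -53.36 north. Direction back to start is (40.90, 53.36): bearing = atan2(40.90, 53.36) mod 360° = 37.47° ≈ 037°.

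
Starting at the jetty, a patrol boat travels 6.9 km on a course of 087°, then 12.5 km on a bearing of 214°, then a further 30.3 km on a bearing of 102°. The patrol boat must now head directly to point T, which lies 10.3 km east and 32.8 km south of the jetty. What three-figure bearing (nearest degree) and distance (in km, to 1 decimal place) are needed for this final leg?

229°, 25.3 km

Leg 1 (087°, 6.9 km): east 6.9 sin 87° = 6.89, north 6.9 cos 87° = 0.36
Leg 2 (214°, 12.5 km): east 12.5 sin 214° = -6.99, north 12.5 cos 214° = -10.36
Leg 3 (102°, 30.3 km): east 30.3 sin 102° = 29.64, north 30.3 cos 102° = -6.30
Current position: (29.54, -16.30). Target: (10.3, -32.8). Remaining: Δeast = -19.24, Δnorth = -16.50.
Bearing = atan2(-19.24, -16.50) mod 360° = 229.38°; distance = √((-19.24)² + (-16.50)²) = 25.344 km.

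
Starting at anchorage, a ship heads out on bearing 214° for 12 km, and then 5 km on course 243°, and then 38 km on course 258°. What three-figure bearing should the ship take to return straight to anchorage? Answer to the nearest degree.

067°

Leg 1 (214°, 12 km): east 12 sin 214° = -6.71, north 12 cos 214° = -9.95
Leg 2 (243°, 5 km): east 5 sin 243° = -4.46, north 5 cos 243° = -2.27
Leg 3 (258°, 38 km): east 38 sin 258° = -37.17, north 38 cos 258° = -7.90
Net displacement: -48.33 east, -20.12 north. Direction back to start is (48.33, 20.12): bearing = atan2(48.33, 20.12) mod 360° = 67.40° ≈ 067°.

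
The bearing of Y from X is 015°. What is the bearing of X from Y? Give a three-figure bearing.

Back-bearing = 015° + 180° = 195°.

195°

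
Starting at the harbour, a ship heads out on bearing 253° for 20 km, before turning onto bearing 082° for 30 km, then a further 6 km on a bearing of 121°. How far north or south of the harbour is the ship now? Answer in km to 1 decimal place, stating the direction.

Leg 1 (253°, 20 km): east 20 sin 253° = -19.13, north 20 cos 253° = -5.85
Leg 2 (082°, 30 km): east 30 sin 82° = 29.71, north 30 cos 82° = 4.18
Leg 3 (121°, 6 km): east 6 sin 121° = 5.14, north 6 cos 121° = -3.09
Net north component: -4.76 km.

4.8 km south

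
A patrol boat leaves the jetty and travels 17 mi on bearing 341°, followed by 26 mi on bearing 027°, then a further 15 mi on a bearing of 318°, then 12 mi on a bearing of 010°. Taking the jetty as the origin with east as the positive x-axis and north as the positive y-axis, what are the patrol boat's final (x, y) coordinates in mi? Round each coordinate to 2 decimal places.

Leg 1 (341°, 17 mi): east 17 sin 341° = -5.53, north 17 cos 341° = 16.07
Leg 2 (027°, 26 mi): east 26 sin 27° = 11.80, north 26 cos 27° = 23.17
Leg 3 (318°, 15 mi): east 15 sin 318° = -10.04, north 15 cos 318° = 11.15
Leg 4 (010°, 12 mi): east 12 sin 10° = 2.08, north 12 cos 10° = 11.82
Summing: -1.68 mi east, 62.20 mi north → (-1.68, 62.20).

(-1.68, 62.20)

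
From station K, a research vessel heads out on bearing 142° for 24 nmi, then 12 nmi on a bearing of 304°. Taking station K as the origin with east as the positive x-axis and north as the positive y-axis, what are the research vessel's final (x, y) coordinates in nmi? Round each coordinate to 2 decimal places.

Leg 1 (142°, 24 nmi): east 24 sin 142° = 14.78, north 24 cos 142° = -18.91
Leg 2 (304°, 12 nmi): east 12 sin 304° = -9.95, north 12 cos 304° = 6.71
Summing: 4.83 nmi east, -12.20 nmi north → (4.83, -12.20).

(4.83, -12.20)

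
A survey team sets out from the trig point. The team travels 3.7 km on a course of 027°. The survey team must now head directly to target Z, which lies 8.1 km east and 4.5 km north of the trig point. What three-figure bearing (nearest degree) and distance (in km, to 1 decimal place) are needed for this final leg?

079°, 6.5 km

Leg 1 (027°, 3.7 km): east 3.7 sin 27° = 1.68, north 3.7 cos 27° = 3.30
Current position: (1.68, 3.30). Target: (8.1, 4.5). Remaining: Δeast = 6.42, Δnorth = 1.20.
Bearing = atan2(6.42, 1.20) mod 360° = 79.38°; distance = √((6.42)² + (1.20)²) = 6.532 km.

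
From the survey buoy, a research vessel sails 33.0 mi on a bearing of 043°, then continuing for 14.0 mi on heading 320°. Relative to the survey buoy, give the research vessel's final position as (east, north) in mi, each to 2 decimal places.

(13.51, 34.86)

Leg 1 (043°, 33.0 mi): east 33.0 sin 43° = 22.51, north 33.0 cos 43° = 24.13
Leg 2 (320°, 14.0 mi): east 14.0 sin 320° = -9.00, north 14.0 cos 320° = 10.72
Summing: 13.51 mi east, 34.86 mi north → (13.51, 34.86).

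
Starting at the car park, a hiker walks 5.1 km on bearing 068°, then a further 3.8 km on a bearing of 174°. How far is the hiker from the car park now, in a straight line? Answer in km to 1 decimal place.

5.5 km

Leg 1 (068°, 5.1 km): east 5.1 sin 68° = 4.73, north 5.1 cos 68° = 1.91
Leg 2 (174°, 3.8 km): east 3.8 sin 174° = 0.40, north 3.8 cos 174° = -3.78
Net: 5.13 east, -1.87 north. Distance = √((5.13)² + (-1.87)²) = 5.456 km.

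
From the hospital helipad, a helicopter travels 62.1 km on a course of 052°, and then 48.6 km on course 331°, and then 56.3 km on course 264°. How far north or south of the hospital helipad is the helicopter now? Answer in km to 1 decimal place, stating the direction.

74.9 km north

Leg 1 (052°, 62.1 km): east 62.1 sin 52° = 48.94, north 62.1 cos 52° = 38.23
Leg 2 (331°, 48.6 km): east 48.6 sin 331° = -23.56, north 48.6 cos 331° = 42.51
Leg 3 (264°, 56.3 km): east 56.3 sin 264° = -55.99, north 56.3 cos 264° = -5.88
Net north component: 74.85 km.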